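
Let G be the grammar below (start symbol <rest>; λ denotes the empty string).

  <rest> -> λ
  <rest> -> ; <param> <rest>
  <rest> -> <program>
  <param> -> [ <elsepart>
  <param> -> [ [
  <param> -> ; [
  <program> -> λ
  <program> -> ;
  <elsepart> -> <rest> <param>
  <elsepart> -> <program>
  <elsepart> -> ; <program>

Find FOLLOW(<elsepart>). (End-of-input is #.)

{ #, ;, [ }

In <param> -> [ <elsepart>: <elsepart> is at the end, add FOLLOW(<param>) = { #, ;, [ }.
Union: FOLLOW(<elsepart>) = { #, ;, [ }.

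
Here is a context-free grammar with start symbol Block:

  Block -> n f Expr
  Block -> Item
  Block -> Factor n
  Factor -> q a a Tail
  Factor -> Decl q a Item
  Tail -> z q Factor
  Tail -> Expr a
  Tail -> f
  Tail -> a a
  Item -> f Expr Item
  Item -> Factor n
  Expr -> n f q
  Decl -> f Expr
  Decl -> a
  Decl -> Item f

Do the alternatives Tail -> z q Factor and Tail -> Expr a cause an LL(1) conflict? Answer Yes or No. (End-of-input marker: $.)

No

FIRST(z q Factor) = { z } and FIRST(Expr a) = { n }.
The FIRST sets are disjoint and neither alternative is nullable — no conflict.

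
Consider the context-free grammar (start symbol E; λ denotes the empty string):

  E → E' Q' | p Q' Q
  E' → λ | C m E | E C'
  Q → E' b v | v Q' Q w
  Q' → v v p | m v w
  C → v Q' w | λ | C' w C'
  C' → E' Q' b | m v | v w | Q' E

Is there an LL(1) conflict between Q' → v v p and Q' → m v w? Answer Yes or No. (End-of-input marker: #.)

FIRST(v v p) = { v } and FIRST(m v w) = { m }.
The FIRST sets are disjoint and neither alternative is nullable — no conflict.

No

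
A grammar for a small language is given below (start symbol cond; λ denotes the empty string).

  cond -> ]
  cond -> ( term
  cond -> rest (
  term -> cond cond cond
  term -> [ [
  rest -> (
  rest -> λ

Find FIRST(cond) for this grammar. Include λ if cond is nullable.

cond -> ] contributes {]}.
cond -> ( term contributes {(}.
From cond -> rest (: rest nullable, take FIRST(rest) ∪ {(} = { ( }.
Union: FIRST(cond) = { (, ] }.

{ (, ] }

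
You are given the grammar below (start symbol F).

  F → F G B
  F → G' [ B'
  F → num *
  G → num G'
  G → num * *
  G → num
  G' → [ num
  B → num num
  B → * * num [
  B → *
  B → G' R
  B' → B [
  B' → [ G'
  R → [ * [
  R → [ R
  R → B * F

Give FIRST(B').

From B' → B [: add FIRST(B) = { *, [, num }.
B' → [ G' contributes {[}.
Union: FIRST(B') = { *, [, num }.

{ *, [, num }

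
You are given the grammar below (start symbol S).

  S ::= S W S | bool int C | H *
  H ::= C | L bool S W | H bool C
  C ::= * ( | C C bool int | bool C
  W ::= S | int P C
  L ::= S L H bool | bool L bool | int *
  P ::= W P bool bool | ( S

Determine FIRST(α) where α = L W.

Add FIRST(L) = { *, bool, int }; L is not nullable, stop.

{ *, bool, int }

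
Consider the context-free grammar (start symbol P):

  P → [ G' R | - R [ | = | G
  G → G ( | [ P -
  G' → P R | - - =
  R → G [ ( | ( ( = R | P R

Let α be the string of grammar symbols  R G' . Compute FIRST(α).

Add FIRST(R) = { (, -, =, [ }; R is not nullable, stop.

{ (, -, =, [ }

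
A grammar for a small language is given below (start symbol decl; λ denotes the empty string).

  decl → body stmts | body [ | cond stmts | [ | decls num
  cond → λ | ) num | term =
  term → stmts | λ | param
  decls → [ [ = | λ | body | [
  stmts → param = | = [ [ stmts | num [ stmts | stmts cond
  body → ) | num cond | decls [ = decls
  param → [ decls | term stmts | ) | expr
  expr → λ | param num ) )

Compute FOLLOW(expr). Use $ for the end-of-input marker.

In param → expr: expr is at the end, add FOLLOW(param) = { ), =, [, num }.
Union: FOLLOW(expr) = { ), =, [, num }.

{ ), =, [, num }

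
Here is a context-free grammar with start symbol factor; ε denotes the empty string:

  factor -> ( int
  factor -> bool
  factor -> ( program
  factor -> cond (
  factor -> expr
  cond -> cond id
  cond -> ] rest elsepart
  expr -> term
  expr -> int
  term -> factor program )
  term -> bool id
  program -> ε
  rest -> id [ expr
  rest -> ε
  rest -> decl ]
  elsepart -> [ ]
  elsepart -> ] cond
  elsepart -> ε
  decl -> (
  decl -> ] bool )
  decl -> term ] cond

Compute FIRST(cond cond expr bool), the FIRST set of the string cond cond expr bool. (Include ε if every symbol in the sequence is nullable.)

Add FIRST(cond) = { ] }; cond is not nullable, stop.

{ ] }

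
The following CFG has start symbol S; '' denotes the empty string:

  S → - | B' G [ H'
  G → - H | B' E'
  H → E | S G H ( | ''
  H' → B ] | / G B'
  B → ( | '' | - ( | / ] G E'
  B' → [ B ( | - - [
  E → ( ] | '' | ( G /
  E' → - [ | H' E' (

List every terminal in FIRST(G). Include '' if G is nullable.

G → - H contributes {-}.
From G → B' E': add FIRST(B') = { -, [ }.
Union: FIRST(G) = { -, [ }.

{ -, [ }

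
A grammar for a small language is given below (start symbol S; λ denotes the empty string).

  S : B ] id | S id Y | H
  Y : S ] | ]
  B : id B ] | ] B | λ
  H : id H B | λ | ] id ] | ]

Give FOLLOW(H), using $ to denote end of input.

In S : H: H is at the end, add FOLLOW(S) = { $, ], id }.
In H : id H B: add FIRST(B)\{λ} = { ], id }.
  Since B is nullable, also add FOLLOW(H) = { $, ], id }.
Union: FOLLOW(H) = { $, ], id }.

{ $, ], id }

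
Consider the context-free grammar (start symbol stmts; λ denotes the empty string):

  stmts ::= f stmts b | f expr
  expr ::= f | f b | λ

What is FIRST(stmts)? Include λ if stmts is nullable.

stmts ::= f stmts b contributes {f}.
stmts ::= f expr contributes {f}.
Union: FIRST(stmts) = { f }.

{ f }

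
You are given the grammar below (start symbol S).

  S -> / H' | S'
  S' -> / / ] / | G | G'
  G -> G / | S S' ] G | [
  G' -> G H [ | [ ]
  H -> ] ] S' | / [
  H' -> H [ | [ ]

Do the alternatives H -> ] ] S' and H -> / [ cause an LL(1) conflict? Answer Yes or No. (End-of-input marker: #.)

No

FIRST(] ] S') = { ] } and FIRST(/ [) = { / }.
The FIRST sets are disjoint and neither alternative is nullable — no conflict.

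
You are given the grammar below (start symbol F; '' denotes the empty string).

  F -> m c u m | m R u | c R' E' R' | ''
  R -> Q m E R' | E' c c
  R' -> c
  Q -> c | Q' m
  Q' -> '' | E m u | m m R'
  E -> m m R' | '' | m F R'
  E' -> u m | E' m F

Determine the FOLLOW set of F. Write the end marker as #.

{ #, c, m }

F is the start symbol, so # ∈ FOLLOW(F).
In E -> m F R': add FIRST(R') = { c }.
In E' -> E' m F: F is at the end, add FOLLOW(E') = { c, m }.
Union: FOLLOW(F) = { #, c, m }.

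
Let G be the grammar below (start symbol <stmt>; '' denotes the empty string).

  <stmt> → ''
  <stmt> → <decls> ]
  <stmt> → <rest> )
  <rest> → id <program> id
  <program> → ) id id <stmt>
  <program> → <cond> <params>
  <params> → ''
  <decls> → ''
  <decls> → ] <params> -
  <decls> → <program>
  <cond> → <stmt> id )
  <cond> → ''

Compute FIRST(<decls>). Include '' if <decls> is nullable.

<decls> → '' contributes ''.
<decls> → ] <params> - contributes {]}.
From <decls> → <program>: add FIRST(<program>) = { ), ], id, '' } (including '' since <program> is nullable).
Union: FIRST(<decls>) = { ), ], id, '' }.

{ ), ], id, '' }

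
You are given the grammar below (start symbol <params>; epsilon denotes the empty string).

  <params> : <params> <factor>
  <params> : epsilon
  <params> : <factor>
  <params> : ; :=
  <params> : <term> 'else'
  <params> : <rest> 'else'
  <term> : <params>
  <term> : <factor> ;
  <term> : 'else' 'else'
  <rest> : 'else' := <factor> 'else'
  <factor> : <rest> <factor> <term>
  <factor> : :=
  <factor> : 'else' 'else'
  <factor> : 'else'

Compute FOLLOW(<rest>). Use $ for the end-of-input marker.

{ 'else', := }

In <params> : <rest> 'else': add FIRST('else') = { 'else' }.
In <factor> : <rest> <factor> <term>: add FIRST(<factor> <term>) = { 'else', := }.
Union: FOLLOW(<rest>) = { 'else', := }.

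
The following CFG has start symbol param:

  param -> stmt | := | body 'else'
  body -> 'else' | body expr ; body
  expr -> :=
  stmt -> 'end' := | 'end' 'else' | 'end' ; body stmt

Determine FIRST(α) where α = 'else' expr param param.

{ 'else' }

'else' is a terminal; add {'else'} and stop.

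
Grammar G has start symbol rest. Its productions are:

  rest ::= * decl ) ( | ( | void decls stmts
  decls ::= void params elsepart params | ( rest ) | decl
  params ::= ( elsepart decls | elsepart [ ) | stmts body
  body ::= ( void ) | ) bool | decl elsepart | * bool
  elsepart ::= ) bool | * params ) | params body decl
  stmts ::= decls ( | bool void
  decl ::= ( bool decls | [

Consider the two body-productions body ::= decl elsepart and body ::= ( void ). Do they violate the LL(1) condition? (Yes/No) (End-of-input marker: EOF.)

Yes

FIRST(decl elsepart) = { (, [ } and FIRST(( void )) = { ( }.
Both contain (, so the two alternatives are not disjoint — LL(1) conflict.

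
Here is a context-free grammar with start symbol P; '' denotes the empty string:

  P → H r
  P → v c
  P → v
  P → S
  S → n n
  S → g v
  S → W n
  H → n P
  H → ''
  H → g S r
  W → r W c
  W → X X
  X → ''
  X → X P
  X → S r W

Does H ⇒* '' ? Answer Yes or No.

H has an ''-production, so H ⇒ ''.

Yes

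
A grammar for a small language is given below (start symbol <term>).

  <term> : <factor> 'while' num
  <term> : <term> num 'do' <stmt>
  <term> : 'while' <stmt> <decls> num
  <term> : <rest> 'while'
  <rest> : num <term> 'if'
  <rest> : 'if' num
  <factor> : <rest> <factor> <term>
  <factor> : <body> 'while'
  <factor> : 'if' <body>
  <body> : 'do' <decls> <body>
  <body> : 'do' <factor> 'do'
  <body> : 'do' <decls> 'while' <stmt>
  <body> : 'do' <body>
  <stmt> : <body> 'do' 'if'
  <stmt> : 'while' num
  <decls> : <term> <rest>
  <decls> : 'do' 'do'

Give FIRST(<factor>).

{ 'do', 'if', num }

From <factor> : <rest> <factor> <term>: add FIRST(<rest>) = { 'if', num }.
From <factor> : <body> 'while': add FIRST(<body>) = { 'do' }.
<factor> : 'if' <body> contributes {'if'}.
Union: FIRST(<factor>) = { 'do', 'if', num }.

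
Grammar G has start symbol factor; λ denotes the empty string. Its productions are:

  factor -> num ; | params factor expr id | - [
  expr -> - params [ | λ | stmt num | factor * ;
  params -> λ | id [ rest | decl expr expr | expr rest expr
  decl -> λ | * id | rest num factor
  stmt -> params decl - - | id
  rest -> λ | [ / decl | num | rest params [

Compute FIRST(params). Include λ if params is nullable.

params -> λ contributes λ.
params -> id [ rest contributes {id}.
From params -> decl expr expr: decl, expr, expr nullable, take FIRST(decl) ∪ FIRST(expr) ∪ FIRST(expr) = { *, -, [, id, num }; also λ since the whole RHS is nullable.
From params -> expr rest expr: expr, rest, expr nullable, take FIRST(expr) ∪ FIRST(rest) ∪ FIRST(expr) = { *, -, [, id, num }; also λ since the whole RHS is nullable.
Union: FIRST(params) = { *, -, [, id, num, λ }.

{ *, -, [, id, num, λ }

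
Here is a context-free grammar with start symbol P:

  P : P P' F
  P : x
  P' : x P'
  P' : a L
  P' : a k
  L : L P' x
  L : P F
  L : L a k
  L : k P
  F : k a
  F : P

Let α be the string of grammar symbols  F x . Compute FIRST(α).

Add FIRST(F) = { k, x }; F is not nullable, stop.

{ k, x }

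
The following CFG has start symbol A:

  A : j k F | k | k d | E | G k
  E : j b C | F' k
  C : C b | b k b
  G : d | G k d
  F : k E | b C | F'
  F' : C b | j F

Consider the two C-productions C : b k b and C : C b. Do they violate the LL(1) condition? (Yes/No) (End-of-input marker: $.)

FIRST(b k b) = { b } and FIRST(C b) = { b }.
Both contain b, so the two alternatives are not disjoint — LL(1) conflict.

Yes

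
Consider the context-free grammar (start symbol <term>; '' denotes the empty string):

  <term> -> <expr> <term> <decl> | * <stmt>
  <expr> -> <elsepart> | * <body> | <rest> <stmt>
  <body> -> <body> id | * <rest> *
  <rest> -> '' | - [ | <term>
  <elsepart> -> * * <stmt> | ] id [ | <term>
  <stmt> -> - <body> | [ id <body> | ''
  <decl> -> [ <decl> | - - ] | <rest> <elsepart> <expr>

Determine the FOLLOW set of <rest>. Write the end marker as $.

{ $, *, -, [, ] }

In <expr> -> <rest> <stmt>: add FIRST(<stmt>)\{''} = { -, [ }.
  Since <stmt> is nullable, also add FOLLOW(<expr>) = { $, *, -, [, ] }.
In <body> -> * <rest> *: add FIRST(*) = { * }.
In <decl> -> <rest> <elsepart> <expr>: add FIRST(<elsepart> <expr>) = { *, -, [, ] }.
Union: FOLLOW(<rest>) = { $, *, -, [, ] }.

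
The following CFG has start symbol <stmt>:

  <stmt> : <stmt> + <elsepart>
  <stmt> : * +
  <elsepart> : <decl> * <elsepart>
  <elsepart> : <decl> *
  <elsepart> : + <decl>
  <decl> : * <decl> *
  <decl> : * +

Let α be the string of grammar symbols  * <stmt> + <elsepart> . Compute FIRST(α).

{ * }

* is a terminal; add {*} and stop.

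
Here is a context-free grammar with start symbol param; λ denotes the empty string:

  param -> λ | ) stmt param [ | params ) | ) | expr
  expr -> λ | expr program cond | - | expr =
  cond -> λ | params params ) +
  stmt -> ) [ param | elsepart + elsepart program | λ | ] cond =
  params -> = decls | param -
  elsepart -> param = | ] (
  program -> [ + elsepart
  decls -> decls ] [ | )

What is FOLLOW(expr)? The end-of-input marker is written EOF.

In param -> expr: expr is at the end, add FOLLOW(param) = { EOF, ), -, =, [ }.
In expr -> expr program cond: add FIRST(program cond) = { [ }.
In expr -> expr =: add FIRST(=) = { = }.
Union: FOLLOW(expr) = { EOF, ), -, =, [ }.

{ EOF, ), -, =, [ }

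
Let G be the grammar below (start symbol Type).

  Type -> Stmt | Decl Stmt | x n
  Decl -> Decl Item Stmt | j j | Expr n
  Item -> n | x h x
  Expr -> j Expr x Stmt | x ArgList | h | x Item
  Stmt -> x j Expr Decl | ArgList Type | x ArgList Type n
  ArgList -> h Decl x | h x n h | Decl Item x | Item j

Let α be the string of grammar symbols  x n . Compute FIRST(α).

{ x }

x is a terminal; add {x} and stop.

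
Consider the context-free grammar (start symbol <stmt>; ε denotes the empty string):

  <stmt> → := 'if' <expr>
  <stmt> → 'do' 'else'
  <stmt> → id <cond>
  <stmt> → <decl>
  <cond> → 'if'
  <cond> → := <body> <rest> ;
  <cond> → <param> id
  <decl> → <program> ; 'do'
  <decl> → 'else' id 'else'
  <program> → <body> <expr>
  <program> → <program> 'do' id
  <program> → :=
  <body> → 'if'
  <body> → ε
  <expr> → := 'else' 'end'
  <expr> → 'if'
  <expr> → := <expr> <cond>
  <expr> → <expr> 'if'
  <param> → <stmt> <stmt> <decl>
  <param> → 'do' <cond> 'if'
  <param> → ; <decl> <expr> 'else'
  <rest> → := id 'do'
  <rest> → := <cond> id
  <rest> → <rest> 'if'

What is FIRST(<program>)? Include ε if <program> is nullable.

From <program> → <body> <expr>: <body> nullable, take FIRST(<body>) ∪ FIRST(<expr>) = { 'if', := }.
From <program> → <program> 'do' id: add FIRST(<program>) = { 'if', := }.
<program> → := contributes {:=}.
Union: FIRST(<program>) = { 'if', := }.

{ 'if', := }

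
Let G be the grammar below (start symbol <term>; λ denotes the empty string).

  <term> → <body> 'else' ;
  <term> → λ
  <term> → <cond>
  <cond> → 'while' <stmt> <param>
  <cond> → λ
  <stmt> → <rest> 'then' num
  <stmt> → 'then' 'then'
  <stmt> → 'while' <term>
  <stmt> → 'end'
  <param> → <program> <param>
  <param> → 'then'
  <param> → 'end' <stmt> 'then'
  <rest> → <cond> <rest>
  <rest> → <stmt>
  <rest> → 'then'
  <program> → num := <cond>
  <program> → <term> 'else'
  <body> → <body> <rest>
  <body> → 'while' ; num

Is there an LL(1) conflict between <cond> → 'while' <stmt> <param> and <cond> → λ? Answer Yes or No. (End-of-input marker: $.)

Yes

FIRST('while' <stmt> <param>) = { 'while' } and FIRST(λ) = { λ }.
The second alternative is nullable and FOLLOW(<cond>) = { $, 'else', 'end', 'then', 'while', num } shares 'while' with FIRST of the first — conflict.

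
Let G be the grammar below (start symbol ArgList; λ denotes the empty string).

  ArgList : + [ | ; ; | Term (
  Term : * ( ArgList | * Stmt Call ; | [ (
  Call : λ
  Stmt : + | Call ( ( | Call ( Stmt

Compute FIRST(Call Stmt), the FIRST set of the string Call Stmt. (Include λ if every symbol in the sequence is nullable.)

Add FIRST(Call)\{λ} = {  }; Call is nullable, continue.
Add FIRST(Stmt) = { (, + }; Stmt is not nullable, stop.

{ (, + }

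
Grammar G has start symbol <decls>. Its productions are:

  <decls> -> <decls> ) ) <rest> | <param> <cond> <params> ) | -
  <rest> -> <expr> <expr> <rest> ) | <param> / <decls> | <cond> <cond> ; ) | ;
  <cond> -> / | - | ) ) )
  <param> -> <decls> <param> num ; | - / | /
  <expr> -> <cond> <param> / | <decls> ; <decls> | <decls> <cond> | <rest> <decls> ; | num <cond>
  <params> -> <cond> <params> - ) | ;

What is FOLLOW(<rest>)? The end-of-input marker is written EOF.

{ EOF, ), -, /, ;, num }

In <decls> -> <decls> ) ) <rest>: <rest> is at the end, add FOLLOW(<decls>) = { EOF, ), -, /, ;, num }.
In <rest> -> <expr> <expr> <rest> ): add FIRST()) = { ) }.
In <expr> -> <rest> <decls> ;: add FIRST(<decls> ;) = { -, / }.
Union: FOLLOW(<rest>) = { EOF, ), -, /, ;, num }.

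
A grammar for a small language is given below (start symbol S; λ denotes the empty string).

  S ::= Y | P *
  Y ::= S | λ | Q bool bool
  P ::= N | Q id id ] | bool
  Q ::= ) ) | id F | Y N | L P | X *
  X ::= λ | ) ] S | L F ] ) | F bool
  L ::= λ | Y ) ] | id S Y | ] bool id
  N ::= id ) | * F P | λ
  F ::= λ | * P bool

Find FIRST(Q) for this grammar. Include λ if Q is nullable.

{ ), *, ], bool, id, λ }

Q ::= ) ) contributes {)}.
Q ::= id F contributes {id}.
From Q ::= Y N: Y, N nullable, take FIRST(Y) ∪ FIRST(N) = { ), *, ], bool, id }; also λ since the whole RHS is nullable.
From Q ::= L P: L, P nullable, take FIRST(L) ∪ FIRST(P) = { ), *, ], bool, id }; also λ since the whole RHS is nullable.
From Q ::= X *: X nullable, take FIRST(X) ∪ {*} = { ), *, ], bool, id }.
Union: FIRST(Q) = { ), *, ], bool, id, λ }.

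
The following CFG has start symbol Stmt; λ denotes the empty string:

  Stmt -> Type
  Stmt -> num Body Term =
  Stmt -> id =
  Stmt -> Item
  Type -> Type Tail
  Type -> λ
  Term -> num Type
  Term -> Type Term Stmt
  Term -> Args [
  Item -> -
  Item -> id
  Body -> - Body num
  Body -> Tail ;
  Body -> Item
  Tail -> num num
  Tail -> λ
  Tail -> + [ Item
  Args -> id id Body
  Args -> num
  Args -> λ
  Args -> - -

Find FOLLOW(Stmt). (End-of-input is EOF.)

{ EOF, +, -, =, id, num }

Stmt is the start symbol, so EOF ∈ FOLLOW(Stmt).
In Term -> Type Term Stmt: Stmt is at the end, add FOLLOW(Term) = { +, -, =, id, num }.
Union: FOLLOW(Stmt) = { EOF, +, -, =, id, num }.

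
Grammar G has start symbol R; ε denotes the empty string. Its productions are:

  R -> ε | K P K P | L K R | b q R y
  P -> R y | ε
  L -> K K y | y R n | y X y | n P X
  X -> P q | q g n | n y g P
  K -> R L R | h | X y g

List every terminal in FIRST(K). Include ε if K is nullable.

{ b, h, n, q, y }

From K -> R L R: R nullable, take FIRST(R) ∪ FIRST(L) = { b, h, n, q, y }.
K -> h contributes {h}.
From K -> X y g: add FIRST(X) = { b, h, n, q, y }.
Union: FIRST(K) = { b, h, n, q, y }.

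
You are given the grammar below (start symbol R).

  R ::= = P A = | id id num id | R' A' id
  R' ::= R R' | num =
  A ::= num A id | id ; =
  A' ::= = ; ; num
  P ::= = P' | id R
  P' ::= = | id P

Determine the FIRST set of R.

{ =, id, num }

R ::= = P A = contributes {=}.
R ::= id id num id contributes {id}.
From R ::= R' A' id: add FIRST(R') = { =, id, num }.
Union: FIRST(R) = { =, id, num }.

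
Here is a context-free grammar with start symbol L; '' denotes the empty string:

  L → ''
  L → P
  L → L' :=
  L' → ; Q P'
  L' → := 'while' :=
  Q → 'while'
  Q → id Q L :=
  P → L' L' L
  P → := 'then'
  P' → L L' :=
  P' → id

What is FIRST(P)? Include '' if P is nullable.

From P → L' L' L: add FIRST(L') = { :=, ; }.
P → := 'then' contributes {:=}.
Union: FIRST(P) = { :=, ; }.

{ :=, ; }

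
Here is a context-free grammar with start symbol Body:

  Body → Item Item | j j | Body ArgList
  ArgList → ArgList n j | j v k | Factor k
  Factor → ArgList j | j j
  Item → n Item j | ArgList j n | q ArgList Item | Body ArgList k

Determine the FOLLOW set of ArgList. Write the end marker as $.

{ $, j, k, n, q }

In Body → Body ArgList: ArgList is at the end, add FOLLOW(Body) = { $, j }.
In ArgList → ArgList n j: add FIRST(n j) = { n }.
In Factor → ArgList j: add FIRST(j) = { j }.
In Item → ArgList j n: add FIRST(j n) = { j }.
In Item → q ArgList Item: add FIRST(Item) = { j, n, q }.
In Item → Body ArgList k: add FIRST(k) = { k }.
Union: FOLLOW(ArgList) = { $, j, k, n, q }.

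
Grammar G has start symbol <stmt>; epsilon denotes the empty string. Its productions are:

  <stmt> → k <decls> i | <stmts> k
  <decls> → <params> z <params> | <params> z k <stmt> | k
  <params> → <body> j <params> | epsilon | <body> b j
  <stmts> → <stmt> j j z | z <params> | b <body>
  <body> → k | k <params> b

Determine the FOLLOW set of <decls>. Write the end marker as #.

In <stmt> → k <decls> i: add FIRST(i) = { i }.
Union: FOLLOW(<decls>) = { i }.

{ i }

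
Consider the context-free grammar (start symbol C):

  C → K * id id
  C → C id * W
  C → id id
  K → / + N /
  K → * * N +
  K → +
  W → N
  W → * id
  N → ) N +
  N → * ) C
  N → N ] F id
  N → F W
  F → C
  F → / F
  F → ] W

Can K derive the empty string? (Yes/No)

No nonterminal in this grammar is nullable.
No production of K has an RHS whose symbols are all nullable, so K is not nullable.

No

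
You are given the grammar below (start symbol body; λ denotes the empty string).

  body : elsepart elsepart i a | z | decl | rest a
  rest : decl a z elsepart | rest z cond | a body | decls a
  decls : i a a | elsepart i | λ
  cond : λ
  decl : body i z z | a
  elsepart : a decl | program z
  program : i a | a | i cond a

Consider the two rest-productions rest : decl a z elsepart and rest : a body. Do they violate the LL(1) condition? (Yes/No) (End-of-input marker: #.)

FIRST(decl a z elsepart) = { a, i, z } and FIRST(a body) = { a }.
Both contain a, so the two alternatives are not disjoint — LL(1) conflict.

Yes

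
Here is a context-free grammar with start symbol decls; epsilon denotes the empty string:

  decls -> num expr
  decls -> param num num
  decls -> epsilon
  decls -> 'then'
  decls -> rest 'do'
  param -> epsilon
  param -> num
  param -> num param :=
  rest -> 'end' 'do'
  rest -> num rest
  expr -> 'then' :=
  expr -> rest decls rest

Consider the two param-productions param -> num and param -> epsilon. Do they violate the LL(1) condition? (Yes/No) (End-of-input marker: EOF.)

FIRST(num) = { num } and FIRST(epsilon) = { epsilon }.
The second alternative is nullable and FOLLOW(param) = { :=, num } shares num with FIRST of the first — conflict.

Yes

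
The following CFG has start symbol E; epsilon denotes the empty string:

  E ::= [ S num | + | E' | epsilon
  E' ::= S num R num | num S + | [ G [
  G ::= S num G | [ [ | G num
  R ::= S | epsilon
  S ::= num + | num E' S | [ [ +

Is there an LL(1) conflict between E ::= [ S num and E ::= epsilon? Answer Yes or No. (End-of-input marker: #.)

FIRST([ S num) = { [ } and FIRST(epsilon) = { epsilon }.
The second is nullable but FOLLOW(E) = { # } is disjoint from FIRST of the first.

No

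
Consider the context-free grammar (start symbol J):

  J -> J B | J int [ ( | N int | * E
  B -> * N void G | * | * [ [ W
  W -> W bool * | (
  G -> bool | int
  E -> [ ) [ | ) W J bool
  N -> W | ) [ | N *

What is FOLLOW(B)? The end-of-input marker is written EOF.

{ EOF, *, bool, int }

In J -> J B: B is at the end, add FOLLOW(J) = { EOF, *, bool, int }.
Union: FOLLOW(B) = { EOF, *, bool, int }.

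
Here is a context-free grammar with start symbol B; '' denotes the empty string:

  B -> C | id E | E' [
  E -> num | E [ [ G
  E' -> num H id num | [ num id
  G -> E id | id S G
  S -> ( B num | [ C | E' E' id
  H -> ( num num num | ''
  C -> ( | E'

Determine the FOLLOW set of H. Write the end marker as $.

{ id }

In E' -> num H id num: add FIRST(id num) = { id }.
Union: FOLLOW(H) = { id }.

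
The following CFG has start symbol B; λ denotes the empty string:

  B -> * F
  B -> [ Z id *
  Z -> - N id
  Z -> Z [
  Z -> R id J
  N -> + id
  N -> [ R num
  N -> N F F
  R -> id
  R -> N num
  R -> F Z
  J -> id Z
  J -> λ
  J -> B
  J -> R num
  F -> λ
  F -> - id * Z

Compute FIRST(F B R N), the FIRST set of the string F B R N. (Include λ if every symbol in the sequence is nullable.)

Add FIRST(F)\{λ} = { - }; F is nullable, continue.
Add FIRST(B) = { *, [ }; B is not nullable, stop.

{ *, -, [ }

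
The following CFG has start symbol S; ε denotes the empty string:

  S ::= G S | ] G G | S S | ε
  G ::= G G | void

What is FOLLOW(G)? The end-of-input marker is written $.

{ $, ], void }

In S ::= G S: add FIRST(S)\{ε} = { ], void }.
  Since S is nullable, also add FOLLOW(S) = { $, ], void }.
In S ::= ] G G: add FIRST(G) = { void }.
In S ::= ] G G: G is at the end, add FOLLOW(S) = { $, ], void }.
In G ::= G G: add FIRST(G) = { void }.
In G ::= G G: G is at the end, add FOLLOW(G) = { $, ], void }.
Union: FOLLOW(G) = { $, ], void }.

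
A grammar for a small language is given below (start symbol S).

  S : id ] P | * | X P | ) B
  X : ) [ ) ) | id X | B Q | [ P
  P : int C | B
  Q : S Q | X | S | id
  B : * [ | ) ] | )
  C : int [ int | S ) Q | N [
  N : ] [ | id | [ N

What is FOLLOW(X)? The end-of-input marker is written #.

{ #, ), *, [, id, int }

In S : X P: add FIRST(P) = { ), *, int }.
In X : id X: X is at the end, add FOLLOW(X) = { #, ), *, [, id, int }.
In Q : X: X is at the end, add FOLLOW(Q) = { #, ), *, [, id, int }.
Union: FOLLOW(X) = { #, ), *, [, id, int }.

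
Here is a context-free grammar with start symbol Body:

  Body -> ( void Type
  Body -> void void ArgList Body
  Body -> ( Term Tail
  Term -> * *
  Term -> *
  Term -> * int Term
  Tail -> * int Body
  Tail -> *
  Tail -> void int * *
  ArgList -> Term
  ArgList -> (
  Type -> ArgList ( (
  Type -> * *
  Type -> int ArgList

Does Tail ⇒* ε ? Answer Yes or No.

No nonterminal in this grammar is nullable.
No production of Tail has an RHS whose symbols are all nullable, so Tail is not nullable.

No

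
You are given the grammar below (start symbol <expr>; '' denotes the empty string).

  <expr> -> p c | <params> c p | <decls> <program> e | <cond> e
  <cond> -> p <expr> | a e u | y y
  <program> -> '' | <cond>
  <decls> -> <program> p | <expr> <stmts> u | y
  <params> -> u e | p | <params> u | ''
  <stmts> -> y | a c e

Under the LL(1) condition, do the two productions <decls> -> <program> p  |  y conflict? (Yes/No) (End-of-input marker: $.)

Yes

FIRST(<program> p) = { a, p, y } and FIRST(y) = { y }.
Both contain y, so the two alternatives are not disjoint — LL(1) conflict.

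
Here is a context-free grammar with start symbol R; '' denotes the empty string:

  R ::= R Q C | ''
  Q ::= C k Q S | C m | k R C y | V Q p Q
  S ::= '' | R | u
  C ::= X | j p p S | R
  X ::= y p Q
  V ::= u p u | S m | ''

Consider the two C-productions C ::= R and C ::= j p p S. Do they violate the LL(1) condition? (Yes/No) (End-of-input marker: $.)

FIRST(R) = { j, k, m, u, y, '' } and FIRST(j p p S) = { j }.
Both contain j, so the two alternatives are not disjoint — LL(1) conflict.

Yes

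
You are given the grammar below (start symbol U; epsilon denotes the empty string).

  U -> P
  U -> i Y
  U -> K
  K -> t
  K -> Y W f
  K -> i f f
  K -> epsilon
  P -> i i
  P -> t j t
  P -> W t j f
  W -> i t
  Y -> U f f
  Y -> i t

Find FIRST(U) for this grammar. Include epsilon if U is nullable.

From U -> P: add FIRST(P) = { i, t }.
U -> i Y contributes {i}.
From U -> K: add FIRST(K) = { f, i, t, epsilon } (including epsilon since K is nullable).
Union: FIRST(U) = { f, i, t, epsilon }.

{ f, i, t, epsilon }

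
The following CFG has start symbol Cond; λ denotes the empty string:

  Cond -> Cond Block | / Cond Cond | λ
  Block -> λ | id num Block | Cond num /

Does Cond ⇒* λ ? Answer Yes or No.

Cond has an λ-production, so Cond ⇒ λ.

Yes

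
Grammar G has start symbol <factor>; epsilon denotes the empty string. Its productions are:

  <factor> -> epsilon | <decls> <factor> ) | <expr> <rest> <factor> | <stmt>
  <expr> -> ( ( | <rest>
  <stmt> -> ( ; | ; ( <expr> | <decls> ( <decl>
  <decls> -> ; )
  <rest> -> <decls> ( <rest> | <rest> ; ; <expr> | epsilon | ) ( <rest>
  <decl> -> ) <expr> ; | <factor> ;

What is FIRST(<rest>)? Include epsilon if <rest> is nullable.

From <rest> -> <decls> ( <rest>: add FIRST(<decls>) = { ; }.
From <rest> -> <rest> ; ; <expr>: <rest> nullable, take FIRST(<rest>) ∪ {;} = { ), ; }.
<rest> -> epsilon contributes epsilon.
<rest> -> ) ( <rest> contributes {)}.
Union: FIRST(<rest>) = { ), ;, epsilon }.

{ ), ;, epsilon }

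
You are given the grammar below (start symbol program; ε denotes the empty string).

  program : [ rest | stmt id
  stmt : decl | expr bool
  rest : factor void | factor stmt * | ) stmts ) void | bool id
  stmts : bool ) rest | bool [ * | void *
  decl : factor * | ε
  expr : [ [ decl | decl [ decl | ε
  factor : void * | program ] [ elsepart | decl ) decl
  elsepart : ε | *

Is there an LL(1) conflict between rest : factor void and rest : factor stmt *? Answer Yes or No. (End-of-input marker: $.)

FIRST(factor void) = { ), [, bool, id, void } and FIRST(factor stmt *) = { ), [, bool, id, void }.
Both contain ), so the two alternatives are not disjoint — LL(1) conflict.

Yes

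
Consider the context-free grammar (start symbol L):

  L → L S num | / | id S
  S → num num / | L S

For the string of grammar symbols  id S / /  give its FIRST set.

id is a terminal; add {id} and stop.

{ id }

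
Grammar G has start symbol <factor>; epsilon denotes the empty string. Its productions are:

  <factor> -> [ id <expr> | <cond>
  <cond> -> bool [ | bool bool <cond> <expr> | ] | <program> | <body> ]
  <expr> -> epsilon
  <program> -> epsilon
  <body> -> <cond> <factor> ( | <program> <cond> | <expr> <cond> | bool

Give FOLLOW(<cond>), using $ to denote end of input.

In <factor> -> <cond>: <cond> is at the end, add FOLLOW(<factor>) = { $, ( }.
In <cond> -> bool bool <cond> <expr>: add FIRST(<expr>)\{epsilon} = {  }.
  Since <expr> is nullable, also add FOLLOW(<cond>) = { $, (, [, ], bool }.
In <body> -> <cond> <factor> (: add FIRST(<factor> () = { (, [, ], bool }.
In <body> -> <program> <cond>: <cond> is at the end, add FOLLOW(<body>) = { ] }.
In <body> -> <expr> <cond>: <cond> is at the end, add FOLLOW(<body>) = { ] }.
Union: FOLLOW(<cond>) = { $, (, [, ], bool }.

{ $, (, [, ], bool }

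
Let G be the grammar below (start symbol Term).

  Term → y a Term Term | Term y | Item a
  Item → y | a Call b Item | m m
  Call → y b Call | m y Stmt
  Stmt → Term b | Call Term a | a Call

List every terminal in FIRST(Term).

{ a, m, y }

Term → y a Term Term contributes {y}.
From Term → Term y: add FIRST(Term) = { a, m, y }.
From Term → Item a: add FIRST(Item) = { a, m, y }.
Union: FIRST(Term) = { a, m, y }.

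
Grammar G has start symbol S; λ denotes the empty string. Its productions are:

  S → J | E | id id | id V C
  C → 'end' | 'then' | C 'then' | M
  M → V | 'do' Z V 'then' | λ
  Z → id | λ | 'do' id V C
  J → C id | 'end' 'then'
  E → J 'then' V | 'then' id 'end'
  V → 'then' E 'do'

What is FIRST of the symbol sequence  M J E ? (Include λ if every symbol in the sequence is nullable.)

{ 'do', 'end', 'then', id }

Add FIRST(M)\{λ} = { 'do', 'then' }; M is nullable, continue.
Add FIRST(J) = { 'do', 'end', 'then', id }; J is not nullable, stop.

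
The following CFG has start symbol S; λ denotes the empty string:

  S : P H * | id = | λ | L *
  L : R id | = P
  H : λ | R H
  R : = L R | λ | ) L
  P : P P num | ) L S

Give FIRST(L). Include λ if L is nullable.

{ ), =, id }

From L : R id: R nullable, take FIRST(R) ∪ {id} = { ), =, id }.
L : = P contributes {=}.
Union: FIRST(L) = { ), =, id }.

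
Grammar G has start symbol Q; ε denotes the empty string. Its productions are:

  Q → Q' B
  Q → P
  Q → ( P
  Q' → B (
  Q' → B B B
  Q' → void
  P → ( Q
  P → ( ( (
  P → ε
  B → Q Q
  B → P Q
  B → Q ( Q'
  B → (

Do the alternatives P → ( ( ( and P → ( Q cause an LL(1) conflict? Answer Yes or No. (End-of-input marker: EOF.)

Yes

FIRST(( ( () = { ( } and FIRST(( Q) = { ( }.
Both contain (, so the two alternatives are not disjoint — LL(1) conflict.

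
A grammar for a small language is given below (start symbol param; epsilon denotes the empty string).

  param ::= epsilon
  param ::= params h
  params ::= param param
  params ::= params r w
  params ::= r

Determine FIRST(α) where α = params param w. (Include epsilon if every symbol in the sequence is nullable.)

{ h, r, w }

Add FIRST(params)\{epsilon} = { h, r }; params is nullable, continue.
Add FIRST(param)\{epsilon} = { h, r }; param is nullable, continue.
w is a terminal; add {w} and stop.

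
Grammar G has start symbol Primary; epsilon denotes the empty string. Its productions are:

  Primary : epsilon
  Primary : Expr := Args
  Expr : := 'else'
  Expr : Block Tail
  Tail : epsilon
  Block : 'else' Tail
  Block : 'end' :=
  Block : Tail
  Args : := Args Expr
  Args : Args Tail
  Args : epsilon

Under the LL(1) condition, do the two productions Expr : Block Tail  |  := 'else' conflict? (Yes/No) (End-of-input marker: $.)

Yes

FIRST(Block Tail) = { 'else', 'end', epsilon } and FIRST(:= 'else') = { := }.
The first alternative is nullable and FOLLOW(Expr) = { $, 'else', 'end', := } shares := with FIRST of the second — conflict.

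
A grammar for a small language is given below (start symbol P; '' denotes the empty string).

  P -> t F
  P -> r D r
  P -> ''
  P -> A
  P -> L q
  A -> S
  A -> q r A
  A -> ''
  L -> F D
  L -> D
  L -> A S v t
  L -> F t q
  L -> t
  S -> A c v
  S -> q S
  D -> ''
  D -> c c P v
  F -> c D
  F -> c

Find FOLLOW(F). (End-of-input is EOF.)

In P -> t F: F is at the end, add FOLLOW(P) = { EOF, v }.
In L -> F D: add FIRST(D)\{''} = { c }.
  Since D is nullable, also add FOLLOW(L) = { q }.
In L -> F t q: add FIRST(t q) = { t }.
Union: FOLLOW(F) = { EOF, c, q, t, v }.

{ EOF, c, q, t, v }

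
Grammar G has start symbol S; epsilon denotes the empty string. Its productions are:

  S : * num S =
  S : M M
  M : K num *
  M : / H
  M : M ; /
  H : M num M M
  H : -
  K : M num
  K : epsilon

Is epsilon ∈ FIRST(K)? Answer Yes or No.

Yes

K has an epsilon-production, so K ⇒ epsilon.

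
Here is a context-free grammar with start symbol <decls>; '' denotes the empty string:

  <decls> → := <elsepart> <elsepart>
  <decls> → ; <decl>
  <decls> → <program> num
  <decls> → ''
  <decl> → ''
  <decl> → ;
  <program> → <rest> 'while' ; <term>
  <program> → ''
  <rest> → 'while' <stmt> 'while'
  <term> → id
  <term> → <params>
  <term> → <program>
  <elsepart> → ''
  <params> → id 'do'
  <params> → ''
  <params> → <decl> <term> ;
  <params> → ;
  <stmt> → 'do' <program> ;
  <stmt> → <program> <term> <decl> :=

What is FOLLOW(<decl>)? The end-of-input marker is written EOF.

{ EOF, 'while', :=, ;, id }

In <decls> → ; <decl>: <decl> is at the end, add FOLLOW(<decls>) = { EOF }.
In <params> → <decl> <term> ;: add FIRST(<term> ;) = { 'while', ;, id }.
In <stmt> → <program> <term> <decl> :=: add FIRST(:=) = { := }.
Union: FOLLOW(<decl>) = { EOF, 'while', :=, ;, id }.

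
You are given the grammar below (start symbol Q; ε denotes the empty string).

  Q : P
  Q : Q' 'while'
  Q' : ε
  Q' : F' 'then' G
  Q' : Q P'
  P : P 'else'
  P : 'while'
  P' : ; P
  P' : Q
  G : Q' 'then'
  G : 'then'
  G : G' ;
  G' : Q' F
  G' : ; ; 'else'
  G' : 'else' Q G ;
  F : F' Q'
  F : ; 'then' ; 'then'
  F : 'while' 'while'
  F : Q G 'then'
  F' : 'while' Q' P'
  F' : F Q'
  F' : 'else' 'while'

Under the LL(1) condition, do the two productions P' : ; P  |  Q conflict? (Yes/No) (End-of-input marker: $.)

Yes

FIRST(; P) = { ; } and FIRST(Q) = { 'else', 'while', ; }.
Both contain ;, so the two alternatives are not disjoint — LL(1) conflict.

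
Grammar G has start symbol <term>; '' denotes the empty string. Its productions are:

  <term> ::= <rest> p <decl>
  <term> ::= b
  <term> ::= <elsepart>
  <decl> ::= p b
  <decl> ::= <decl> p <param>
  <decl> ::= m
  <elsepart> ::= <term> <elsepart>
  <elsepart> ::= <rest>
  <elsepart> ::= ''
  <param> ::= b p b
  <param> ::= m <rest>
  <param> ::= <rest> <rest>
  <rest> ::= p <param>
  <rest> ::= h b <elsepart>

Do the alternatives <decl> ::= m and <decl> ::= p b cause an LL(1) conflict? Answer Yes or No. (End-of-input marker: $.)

No

FIRST(m) = { m } and FIRST(p b) = { p }.
The FIRST sets are disjoint and neither alternative is nullable — no conflict.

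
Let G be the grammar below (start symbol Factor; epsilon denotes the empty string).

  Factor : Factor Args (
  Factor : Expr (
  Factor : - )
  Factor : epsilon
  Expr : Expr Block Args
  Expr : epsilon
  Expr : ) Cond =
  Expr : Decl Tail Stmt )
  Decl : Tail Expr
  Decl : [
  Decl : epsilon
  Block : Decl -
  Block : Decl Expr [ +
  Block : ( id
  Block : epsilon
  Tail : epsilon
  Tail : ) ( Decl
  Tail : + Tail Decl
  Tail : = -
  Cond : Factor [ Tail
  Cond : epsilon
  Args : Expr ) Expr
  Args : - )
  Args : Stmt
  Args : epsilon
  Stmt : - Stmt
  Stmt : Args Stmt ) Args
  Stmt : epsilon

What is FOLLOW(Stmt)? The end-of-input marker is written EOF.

In Expr : Decl Tail Stmt ): add FIRST()) = { ) }.
In Args : Stmt: Stmt is at the end, add FOLLOW(Args) = { (, ), +, -, =, [ }.
In Stmt : - Stmt: Stmt is at the end, add FOLLOW(Stmt) = { (, ), +, -, =, [ }.
In Stmt : Args Stmt ) Args: add FIRST() Args) = { ) }.
Union: FOLLOW(Stmt) = { (, ), +, -, =, [ }.

{ (, ), +, -, =, [ }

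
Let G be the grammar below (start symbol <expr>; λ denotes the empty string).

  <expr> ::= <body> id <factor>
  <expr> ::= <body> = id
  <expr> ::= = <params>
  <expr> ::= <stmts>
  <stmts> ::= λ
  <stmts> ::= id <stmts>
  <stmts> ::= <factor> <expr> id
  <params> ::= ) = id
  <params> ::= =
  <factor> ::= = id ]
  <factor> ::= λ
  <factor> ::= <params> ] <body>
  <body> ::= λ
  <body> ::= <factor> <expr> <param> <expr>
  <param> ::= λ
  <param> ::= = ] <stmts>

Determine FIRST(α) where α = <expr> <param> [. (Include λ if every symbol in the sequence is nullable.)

Add FIRST(<expr>)\{λ} = { ), =, id }; <expr> is nullable, continue.
Add FIRST(<param>)\{λ} = { = }; <param> is nullable, continue.
[ is a terminal; add {[} and stop.

{ ), =, [, id }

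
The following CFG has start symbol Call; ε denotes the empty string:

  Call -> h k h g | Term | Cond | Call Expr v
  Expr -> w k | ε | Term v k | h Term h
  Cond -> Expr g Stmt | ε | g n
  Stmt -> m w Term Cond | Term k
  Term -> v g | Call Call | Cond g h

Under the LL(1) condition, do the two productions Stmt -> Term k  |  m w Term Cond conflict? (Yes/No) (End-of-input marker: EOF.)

No

FIRST(Term k) = { g, h, k, v, w } and FIRST(m w Term Cond) = { m }.
The FIRST sets are disjoint and neither alternative is nullable — no conflict.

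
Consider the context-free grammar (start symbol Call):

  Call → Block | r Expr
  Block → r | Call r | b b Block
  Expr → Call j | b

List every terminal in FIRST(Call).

{ b, r }

From Call → Block: add FIRST(Block) = { b, r }.
Call → r Expr contributes {r}.
Union: FIRST(Call) = { b, r }.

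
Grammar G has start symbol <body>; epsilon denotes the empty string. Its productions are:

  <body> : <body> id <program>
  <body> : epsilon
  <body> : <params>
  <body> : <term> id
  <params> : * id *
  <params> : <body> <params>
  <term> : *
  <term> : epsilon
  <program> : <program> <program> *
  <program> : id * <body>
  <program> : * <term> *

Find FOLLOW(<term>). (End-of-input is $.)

In <body> : <term> id: add FIRST(id) = { id }.
In <program> : * <term> *: add FIRST(*) = { * }.
Union: FOLLOW(<term>) = { *, id }.

{ *, id }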